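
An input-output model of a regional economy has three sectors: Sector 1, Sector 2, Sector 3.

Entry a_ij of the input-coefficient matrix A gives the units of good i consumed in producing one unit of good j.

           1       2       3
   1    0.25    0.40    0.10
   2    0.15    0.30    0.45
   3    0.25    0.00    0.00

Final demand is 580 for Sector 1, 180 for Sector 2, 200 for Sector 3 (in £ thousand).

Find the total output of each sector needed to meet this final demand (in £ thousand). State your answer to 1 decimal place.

x_1 = 1311.8, x_2 = 877.6, x_3 = 528.0

I − A =
  [   0.75    -0.40    -0.10]
  [  -0.15     0.70    -0.45]
  [  -0.25     0.00     1.00]
Cofactors of I−A, C_ij = (−1)^(i+j)·(minor ij) (rows/columns in the sector order above):
  C_11 = (0.70)(1.00) − (-0.45)(0.00) = 0.7000
  C_12 = −[(-0.15)(1.00) − (-0.45)(-0.25)] = 0.2625
  C_13 = (-0.15)(0.00) − (0.70)(-0.25) = 0.1750
  C_21 = −[(-0.40)(1.00) − (-0.10)(0.00)] = 0.4000
  C_22 = (0.75)(1.00) − (-0.10)(-0.25) = 0.7250
  C_23 = −[(0.75)(0.00) − (-0.40)(-0.25)] = 0.1000
  C_31 = (-0.40)(-0.45) − (-0.10)(0.70) = 0.2500
  C_32 = −[(0.75)(-0.45) − (-0.10)(-0.15)] = 0.3525
  C_33 = (0.75)(0.70) − (-0.40)(-0.15) = 0.4650
det(I−A) = Σ_j (I−A)_1j·C_1j = (0.75)(0.7000) + (-0.40)(0.2625) + (-0.10)(0.1750) = 0.4025
adj(I−A) = Cᵀ =
  [ 0.7000   0.4000   0.2500]
  [ 0.2625   0.7250   0.3525]
  [ 0.1750   0.1000   0.4650]
(I − A)⁻¹ = adj(I−A) / det(I−A) ≈
  [   1.7391     0.9938     0.6211]
  [   0.6522     1.8012     0.8758]
  [   0.4348     0.2484     1.1553]
x = (I − A)⁻¹ d = adj(I−A)·d / det(I−A), with det(I−A) = 0.4025:
  x_1 = (0.7000·580 + 0.4000·180 + 0.2500·200) / 0.4025 = 528.00 / 0.4025 ≈ 1311.8
  x_2 = (0.2625·580 + 0.7250·180 + 0.3525·200) / 0.4025 = 353.25 / 0.4025 ≈ 877.6
  x_3 = (0.1750·580 + 0.1000·180 + 0.4650·200) / 0.4025 = 212.50 / 0.4025 ≈ 528.0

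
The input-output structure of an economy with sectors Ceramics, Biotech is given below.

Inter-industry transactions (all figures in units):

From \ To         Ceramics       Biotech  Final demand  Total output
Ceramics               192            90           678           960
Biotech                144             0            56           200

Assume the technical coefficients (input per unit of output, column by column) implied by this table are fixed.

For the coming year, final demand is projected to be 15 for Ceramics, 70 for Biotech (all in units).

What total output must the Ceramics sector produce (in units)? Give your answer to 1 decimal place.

x_C = 63.5

Technical coefficients a_ij = z_ij / X_j:
  a_CC = 192/960 = 0.20, a_BC = 144/960 = 0.15
  a_CB = 90/200 = 0.45, a_BB = 0/200 = 0.00
I − A =
  [   0.80    -0.45]
  [  -0.15     1.00]
det(I−A) = (0.80)(1.00) − (-0.45)(-0.15) = 0.7325
adj(I−A) = [[1.00, 0.45], [0.15, 0.80]]
(I − A)⁻¹ = adj(I−A) / det(I−A) ≈
  [   1.3652     0.6143]
  [   0.2048     1.0922]
x = (I − A)⁻¹ d = adj(I−A)·d / det(I−A), with det(I−A) = 0.7325:
  x_C = (1.00·15 + 0.45·70) / 0.7325 = 46.50 / 0.7325 ≈ 63.5
  x_B = (0.15·15 + 0.80·70) / 0.7325 = 58.25 / 0.7325 ≈ 79.5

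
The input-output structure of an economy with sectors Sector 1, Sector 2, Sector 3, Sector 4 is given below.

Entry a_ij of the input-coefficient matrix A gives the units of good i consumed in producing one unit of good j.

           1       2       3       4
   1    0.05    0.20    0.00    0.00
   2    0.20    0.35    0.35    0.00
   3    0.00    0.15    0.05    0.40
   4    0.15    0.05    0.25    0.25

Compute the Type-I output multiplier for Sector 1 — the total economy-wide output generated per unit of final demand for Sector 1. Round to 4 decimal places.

I − A =
  [   0.95    -0.20     0.00     0.00]
  [  -0.20     0.65    -0.35     0.00]
  [   0.00    -0.15     0.95    -0.40]
  [  -0.15    -0.05    -0.25     0.75]
Compute the cofactors C_ij = (−1)^(i+j)·(3×3 minor ij) of I−A; the adjugate is their transpose:
adj(I−A) = Cᵀ =
  [ 0.351750   0.122500   0.052500   0.028000]
  [ 0.143500   0.581875   0.249375   0.133000]
  [ 0.065500   0.137875   0.433125   0.231000]
  [ 0.101750   0.109250   0.171500   0.498750]
det(I−A) = Σ_j (I−A)_1j·C_1j = (0.95)(0.351750) + (-0.20)(0.143500) + (0.00)(0.065500) + (0.00)(0.101750) = 0.3054625
(I − A)⁻¹ = adj(I−A) / det(I−A) ≈
  [   1.15153     0.40103     0.17187     0.09166]
  [   0.46978     1.90490     0.81638     0.43541]
  [   0.21443     0.45136     1.41793     0.75623]
  [   0.33310     0.35765     0.56144     1.63277]
The output multiplier for sector j is the column-j sum of the Leontief inverse (I − A)⁻¹ = adj(I−A) / det(I−A).
Column 1 of adj(I−A): (0.351750, 0.143500, 0.065500, 0.101750); det(I−A) = 0.3054625.
m_1 = (0.351750 + 0.143500 + 0.065500 + 0.101750) / 0.3054625 = 0.6625 / 0.3054625 ≈ 2.1688.

m_1 = 2.1688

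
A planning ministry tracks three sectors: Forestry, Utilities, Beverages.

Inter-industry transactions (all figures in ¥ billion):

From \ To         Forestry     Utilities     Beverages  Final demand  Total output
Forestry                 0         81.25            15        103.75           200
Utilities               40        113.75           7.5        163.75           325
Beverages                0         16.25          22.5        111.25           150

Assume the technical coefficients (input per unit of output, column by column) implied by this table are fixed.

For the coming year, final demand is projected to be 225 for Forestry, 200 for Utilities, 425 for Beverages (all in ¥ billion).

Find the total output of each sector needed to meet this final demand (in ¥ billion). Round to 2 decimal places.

x_1 = 395.24, x_2 = 469.89, x_3 = 527.64

Technical coefficients a_ij = z_ij / X_j:
  a_11 = 0/200 = 0.00, a_21 = 40/200 = 0.20, a_31 = 0/200 = 0.00
  a_12 = 81.25/325 = 0.25, a_22 = 113.75/325 = 0.35, a_32 = 16.25/325 = 0.05
  a_13 = 15/150 = 0.10, a_23 = 7.5/150 = 0.05, a_33 = 22.5/150 = 0.15
I − A =
  [   1.00    -0.25    -0.10]
  [  -0.20     0.65    -0.05]
  [   0.00    -0.05     0.85]
Cofactors of I−A, C_ij = (−1)^(i+j)·(minor ij) (rows/columns in the sector order above):
  C_11 = (0.65)(0.85) − (-0.05)(-0.05) = 0.5500
  C_12 = −[(-0.20)(0.85) − (-0.05)(0.00)] = 0.1700
  C_13 = (-0.20)(-0.05) − (0.65)(0.00) = 0.0100
  C_21 = −[(-0.25)(0.85) − (-0.10)(-0.05)] = 0.2175
  C_22 = (1.00)(0.85) − (-0.10)(0.00) = 0.8500
  C_23 = −[(1.00)(-0.05) − (-0.25)(0.00)] = 0.0500
  C_31 = (-0.25)(-0.05) − (-0.10)(0.65) = 0.0775
  C_32 = −[(1.00)(-0.05) − (-0.10)(-0.20)] = 0.0700
  C_33 = (1.00)(0.65) − (-0.25)(-0.20) = 0.6000
det(I−A) = Σ_j (I−A)_1j·C_1j = (1.00)(0.5500) + (-0.25)(0.1700) + (-0.10)(0.0100) = 0.5065
adj(I−A) = Cᵀ =
  [ 0.5500   0.2175   0.0775]
  [ 0.1700   0.8500   0.0700]
  [ 0.0100   0.0500   0.6000]
(I − A)⁻¹ = adj(I−A) / det(I−A) ≈
  [   1.0859     0.4294     0.1530]
  [   0.3356     1.6782     0.1382]
  [   0.0197     0.0987     1.1846]
x = (I − A)⁻¹ d = adj(I−A)·d / det(I−A), with det(I−A) = 0.5065:
  x_1 = (0.5500·225 + 0.2175·200 + 0.0775·425) / 0.5065 = 200.1875 / 0.5065 ≈ 395.24
  x_2 = (0.1700·225 + 0.8500·200 + 0.0700·425) / 0.5065 = 238.00 / 0.5065 ≈ 469.89
  x_3 = (0.0100·225 + 0.0500·200 + 0.6000·425) / 0.5065 = 267.25 / 0.5065 ≈ 527.64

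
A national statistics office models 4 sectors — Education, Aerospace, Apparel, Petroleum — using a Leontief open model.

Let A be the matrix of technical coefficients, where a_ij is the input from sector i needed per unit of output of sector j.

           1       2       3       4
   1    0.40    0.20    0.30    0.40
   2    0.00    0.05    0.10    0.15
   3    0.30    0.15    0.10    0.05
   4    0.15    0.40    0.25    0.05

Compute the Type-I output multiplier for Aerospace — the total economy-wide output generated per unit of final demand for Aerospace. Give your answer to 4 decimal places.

I − A =
  [   0.60    -0.20    -0.30    -0.40]
  [   0.00     0.95    -0.10    -0.15]
  [  -0.30    -0.15     0.90    -0.05]
  [  -0.15    -0.40    -0.25     0.95]
Compute the cofactors C_ij = (−1)^(i+j)·(3×3 minor ij) of I−A; the adjugate is their transpose:
adj(I−A) = Cᵀ =
  [ 0.72450   0.37625   0.39025   0.38500]
  [ 0.06075   0.33375   0.08025   0.08250]
  [ 0.26325   0.19500   0.44400   0.16500]
  [ 0.20925   0.25125   0.21225   0.41250]
det(I−A) = Σ_j (I−A)_1j·C_1j = (0.60)(0.72450) + (-0.20)(0.06075) + (-0.30)(0.26325) + (-0.40)(0.20925) = 0.259875
(I − A)⁻¹ = adj(I−A) / det(I−A) ≈
  [   2.78788     1.44781     1.50168     1.48148]
  [   0.23377     1.28427     0.30880     0.31746]
  [   1.01299     0.75036     1.70851     0.63492]
  [   0.80519     0.96681     0.81674     1.58730]
The output multiplier for sector j is the column-j sum of the Leontief inverse (I − A)⁻¹ = adj(I−A) / det(I−A).
Column 2 of adj(I−A): (0.37625, 0.33375, 0.19500, 0.25125); det(I−A) = 0.259875.
m_2 = (0.37625 + 0.33375 + 0.19500 + 0.25125) / 0.259875 = 1.15625 / 0.259875 ≈ 4.4493.

m_2 = 4.4493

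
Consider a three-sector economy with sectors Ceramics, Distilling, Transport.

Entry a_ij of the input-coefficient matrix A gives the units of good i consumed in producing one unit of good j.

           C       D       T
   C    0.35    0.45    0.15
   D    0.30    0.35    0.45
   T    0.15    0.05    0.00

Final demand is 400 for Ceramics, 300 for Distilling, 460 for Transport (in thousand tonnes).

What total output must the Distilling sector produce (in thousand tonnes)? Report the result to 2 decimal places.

x_D = 2173.96

I − A =
  [   0.65    -0.45    -0.15]
  [  -0.30     0.65    -0.45]
  [  -0.15    -0.05     1.00]
Cofactors of I−A, C_ij = (−1)^(i+j)·(minor ij) (rows/columns in the sector order above):
  C_11 = (0.65)(1.00) − (-0.45)(-0.05) = 0.6275
  C_12 = −[(-0.30)(1.00) − (-0.45)(-0.15)] = 0.3675
  C_13 = (-0.30)(-0.05) − (0.65)(-0.15) = 0.1125
  C_21 = −[(-0.45)(1.00) − (-0.15)(-0.05)] = 0.4575
  C_22 = (0.65)(1.00) − (-0.15)(-0.15) = 0.6275
  C_23 = −[(0.65)(-0.05) − (-0.45)(-0.15)] = 0.1000
  C_31 = (-0.45)(-0.45) − (-0.15)(0.65) = 0.3000
  C_32 = −[(0.65)(-0.45) − (-0.15)(-0.30)] = 0.3375
  C_33 = (0.65)(0.65) − (-0.45)(-0.30) = 0.2875
det(I−A) = Σ_j (I−A)_1j·C_1j = (0.65)(0.6275) + (-0.45)(0.3675) + (-0.15)(0.1125) = 0.225625
adj(I−A) = Cᵀ =
  [ 0.6275   0.4575   0.3000]
  [ 0.3675   0.6275   0.3375]
  [ 0.1125   0.1000   0.2875]
(I − A)⁻¹ = adj(I−A) / det(I−A) ≈
  [   2.7812     2.0277     1.3296]
  [   1.6288     2.7812     1.4958]
  [   0.4986     0.4432     1.2742]
x = (I − A)⁻¹ d = adj(I−A)·d / det(I−A), with det(I−A) = 0.225625:
  x_C = (0.6275·400 + 0.4575·300 + 0.3000·460) / 0.225625 = 526.25 / 0.225625 ≈ 2332.41
  x_D = (0.3675·400 + 0.6275·300 + 0.3375·460) / 0.225625 = 490.50 / 0.225625 ≈ 2173.96
  x_T = (0.1125·400 + 0.1000·300 + 0.2875·460) / 0.225625 = 207.25 / 0.225625 ≈ 918.56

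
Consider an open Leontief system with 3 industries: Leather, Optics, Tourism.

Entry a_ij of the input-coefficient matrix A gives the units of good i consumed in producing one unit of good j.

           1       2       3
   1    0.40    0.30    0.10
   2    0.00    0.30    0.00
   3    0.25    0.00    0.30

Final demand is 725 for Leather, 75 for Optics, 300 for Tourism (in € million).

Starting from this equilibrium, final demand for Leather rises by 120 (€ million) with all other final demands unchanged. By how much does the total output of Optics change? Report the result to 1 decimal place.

Δx_2 = 0.0

I − A =
  [   0.60    -0.30    -0.10]
  [   0.00     0.70     0.00]
  [  -0.25     0.00     0.70]
Cofactors of I−A, C_ij = (−1)^(i+j)·(minor ij) (rows/columns in the sector order above):
  C_11 = (0.70)(0.70) − (0.00)(0.00) = 0.4900
  C_12 = −[(0.00)(0.70) − (0.00)(-0.25)] = 0.0000
  C_13 = (0.00)(0.00) − (0.70)(-0.25) = 0.1750
  C_21 = −[(-0.30)(0.70) − (-0.10)(0.00)] = 0.2100
  C_22 = (0.60)(0.70) − (-0.10)(-0.25) = 0.3950
  C_23 = −[(0.60)(0.00) − (-0.30)(-0.25)] = 0.0750
  C_31 = (-0.30)(0.00) − (-0.10)(0.70) = 0.0700
  C_32 = −[(0.60)(0.00) − (-0.10)(0.00)] = 0.0000
  C_33 = (0.60)(0.70) − (-0.30)(0.00) = 0.4200
det(I−A) = Σ_j (I−A)_1j·C_1j = (0.60)(0.4900) + (-0.30)(0.0000) + (-0.10)(0.1750) = 0.2765
adj(I−A) = Cᵀ =
  [ 0.4900   0.2100   0.0700]
  [ 0.0000   0.3950   0.0000]
  [ 0.1750   0.0750   0.4200]
(I − A)⁻¹ = adj(I−A) / det(I−A) ≈
  [   1.7722     0.7595     0.2532]
  [   0.0000     1.4286     0.0000]
  [   0.6329     0.2712     1.5190]
Δx = (I − A)⁻¹ Δd with Δd having +120 in the Leather component and 0 elsewhere.
So Δx_2 = L_21 · (+120), where L_21 = adj(I−A)_21 / det(I−A) = 0.0000 / 0.2765.
Δx_2 = 0.0000 × (+120) / 0.2765 = 0.00 / 0.2765 = 0.0.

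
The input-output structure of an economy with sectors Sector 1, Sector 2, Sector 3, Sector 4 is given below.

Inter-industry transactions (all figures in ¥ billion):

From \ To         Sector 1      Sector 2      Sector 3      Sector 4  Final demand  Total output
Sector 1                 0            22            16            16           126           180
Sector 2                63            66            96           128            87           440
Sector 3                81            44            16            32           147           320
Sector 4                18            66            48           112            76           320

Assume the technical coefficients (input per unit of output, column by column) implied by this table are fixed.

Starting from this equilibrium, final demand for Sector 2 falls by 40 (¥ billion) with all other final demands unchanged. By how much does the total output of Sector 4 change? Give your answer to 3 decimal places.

Δx_4 = -16.990

Technical coefficients a_ij = z_ij / X_j:
  a_11 = 0/180 = 0.00, a_21 = 63/180 = 0.35, a_31 = 81/180 = 0.45, a_41 = 18/180 = 0.10
  a_12 = 22/440 = 0.05, a_22 = 66/440 = 0.15, a_32 = 44/440 = 0.10, a_42 = 66/440 = 0.15
  a_13 = 16/320 = 0.05, a_23 = 96/320 = 0.30, a_33 = 16/320 = 0.05, a_43 = 48/320 = 0.15
  a_14 = 16/320 = 0.05, a_24 = 128/320 = 0.40, a_34 = 32/320 = 0.10, a_44 = 112/320 = 0.35
I − A =
  [   1.00    -0.05    -0.05    -0.05]
  [  -0.35     0.85    -0.30    -0.40]
  [  -0.45    -0.10     0.95    -0.10]
  [  -0.10    -0.15    -0.15     0.65]
Compute the cofactors C_ij = (−1)^(i+j)·(3×3 minor ij) of I−A; the adjugate is their transpose:
adj(I−A) = Cᵀ =
  [ 0.425125   0.042000   0.046000   0.065625]
  [ 0.366625   0.579250   0.269500   0.426125]
  [ 0.262125   0.098000   0.472250   0.153125]
  [ 0.210500   0.162750   0.178250   0.733250]
det(I−A) = Σ_j (I−A)_1j·C_1j = (1.00)(0.425125) + (-0.05)(0.366625) + (-0.05)(0.262125) + (-0.05)(0.210500) = 0.3831625
(I − A)⁻¹ = adj(I−A) / det(I−A) ≈
  [   1.1095     0.1096     0.1201     0.1713]
  [   0.9568     1.5118     0.7034     1.1121]
  [   0.6841     0.2558     1.2325     0.3996]
  [   0.5494     0.4248     0.4652     1.9137]
Δx = (I − A)⁻¹ Δd with Δd having -40 in the Sector 2 component and 0 elsewhere.
So Δx_4 = L_42 · (-40), where L_42 = adj(I−A)_42 / det(I−A) = 0.162750 / 0.3831625.
Δx_4 = 0.162750 × (-40) / 0.3831625 = -6.51 / 0.3831625 ≈ -16.990.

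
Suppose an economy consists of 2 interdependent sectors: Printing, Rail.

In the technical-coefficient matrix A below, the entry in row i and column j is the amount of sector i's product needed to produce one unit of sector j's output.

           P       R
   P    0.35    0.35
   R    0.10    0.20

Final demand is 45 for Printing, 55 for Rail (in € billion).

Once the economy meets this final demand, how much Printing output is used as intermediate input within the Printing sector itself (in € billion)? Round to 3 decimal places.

z_PP = 39.871

I − A =
  [   0.65    -0.35]
  [  -0.10     0.80]
det(I−A) = (0.65)(0.80) − (-0.35)(-0.10) = 0.4850
adj(I−A) = [[0.80, 0.35], [0.10, 0.65]]
(I − A)⁻¹ = adj(I−A) / det(I−A) ≈
  [   1.6495     0.7216]
  [   0.2062     1.3402]
First solve x = (I − A)⁻¹ d = adj(I−A)·d / det(I−A); in particular x_P = (0.80·45 + 0.35·55) / 0.4850 = 55.25 / 0.4850 ≈ 113.91753.
Intermediate flow from P to P: z_PP = a_PP · x_P = 0.35 × 55.25 / 0.4850 = 19.3375 / 0.4850 ≈ 39.871.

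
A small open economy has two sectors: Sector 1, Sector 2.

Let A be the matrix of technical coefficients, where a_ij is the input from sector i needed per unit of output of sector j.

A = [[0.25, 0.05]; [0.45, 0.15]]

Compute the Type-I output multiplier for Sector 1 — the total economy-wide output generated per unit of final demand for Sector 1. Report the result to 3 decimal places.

m_1 = 2.114

I − A =
  [   0.75    -0.05]
  [  -0.45     0.85]
det(I−A) = (0.75)(0.85) − (-0.05)(-0.45) = 0.6150
adj(I−A) = [[0.85, 0.05], [0.45, 0.75]]
(I − A)⁻¹ = adj(I−A) / det(I−A) ≈
  [   1.3821     0.0813]
  [   0.7317     1.2195]
The output multiplier for sector j is the column-j sum of the Leontief inverse (I − A)⁻¹ = adj(I−A) / det(I−A).
Column 1 of adj(I−A): (0.85, 0.45); det(I−A) = 0.6150.
m_1 = (0.85 + 0.45) / 0.6150 = 1.30 / 0.6150 ≈ 2.114.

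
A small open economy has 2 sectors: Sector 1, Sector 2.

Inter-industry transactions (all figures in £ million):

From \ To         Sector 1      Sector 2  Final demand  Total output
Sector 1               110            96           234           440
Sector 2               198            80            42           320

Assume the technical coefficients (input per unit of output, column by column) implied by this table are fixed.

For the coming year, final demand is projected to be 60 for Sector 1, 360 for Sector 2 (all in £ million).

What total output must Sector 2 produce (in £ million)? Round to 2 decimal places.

x_2 = 694.74

Technical coefficients a_ij = z_ij / X_j:
  a_11 = 110/440 = 0.25, a_21 = 198/440 = 0.45
  a_12 = 96/320 = 0.30, a_22 = 80/320 = 0.25
I − A =
  [   0.75    -0.30]
  [  -0.45     0.75]
det(I−A) = (0.75)(0.75) − (-0.30)(-0.45) = 0.4275
adj(I−A) = [[0.75, 0.30], [0.45, 0.75]]
(I − A)⁻¹ = adj(I−A) / det(I−A) ≈
  [   1.7544     0.7018]
  [   1.0526     1.7544]
x = (I − A)⁻¹ d = adj(I−A)·d / det(I−A), with det(I−A) = 0.4275:
  x_1 = (0.75·60 + 0.30·360) / 0.4275 = 153.00 / 0.4275 ≈ 357.89
  x_2 = (0.45·60 + 0.75·360) / 0.4275 = 297.00 / 0.4275 ≈ 694.74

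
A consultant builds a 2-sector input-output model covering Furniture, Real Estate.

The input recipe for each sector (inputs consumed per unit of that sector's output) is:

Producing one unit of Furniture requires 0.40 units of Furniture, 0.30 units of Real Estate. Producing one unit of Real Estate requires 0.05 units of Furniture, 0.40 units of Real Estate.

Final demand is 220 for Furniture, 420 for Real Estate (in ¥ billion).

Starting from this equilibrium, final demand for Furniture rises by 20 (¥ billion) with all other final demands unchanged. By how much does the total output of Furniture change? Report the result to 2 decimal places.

Δx_1 = 34.78

I − A =
  [   0.60    -0.05]
  [  -0.30     0.60]
det(I−A) = (0.60)(0.60) − (-0.05)(-0.30) = 0.3450
adj(I−A) = [[0.60, 0.05], [0.30, 0.60]]
(I − A)⁻¹ = adj(I−A) / det(I−A) ≈
  [   1.7391     0.1449]
  [   0.8696     1.7391]
Δx = (I − A)⁻¹ Δd with Δd having +20 in the Furniture component and 0 elsewhere.
So Δx_1 = L_11 · (+20), where L_11 = adj(I−A)_11 / det(I−A) = 0.60 / 0.3450.
Δx_1 = 0.60 × (+20) / 0.3450 = 12.00 / 0.3450 ≈ 34.78.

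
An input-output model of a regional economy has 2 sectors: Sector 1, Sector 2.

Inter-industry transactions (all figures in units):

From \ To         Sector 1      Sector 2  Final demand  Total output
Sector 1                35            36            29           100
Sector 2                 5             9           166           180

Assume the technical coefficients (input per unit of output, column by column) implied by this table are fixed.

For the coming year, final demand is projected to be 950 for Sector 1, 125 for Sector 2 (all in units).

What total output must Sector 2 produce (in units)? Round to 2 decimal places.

Technical coefficients a_ij = z_ij / X_j:
  a_11 = 35/100 = 0.35, a_21 = 5/100 = 0.05
  a_12 = 36/180 = 0.20, a_22 = 9/180 = 0.05
I − A =
  [   0.65    -0.20]
  [  -0.05     0.95]
det(I−A) = (0.65)(0.95) − (-0.20)(-0.05) = 0.6075
adj(I−A) = [[0.95, 0.20], [0.05, 0.65]]
(I − A)⁻¹ = adj(I−A) / det(I−A) ≈
  [   1.5638     0.3292]
  [   0.0823     1.0700]
x = (I − A)⁻¹ d = adj(I−A)·d / det(I−A), with det(I−A) = 0.6075:
  x_1 = (0.95·950 + 0.20·125) / 0.6075 = 927.50 / 0.6075 ≈ 1526.75
  x_2 = (0.05·950 + 0.65·125) / 0.6075 = 128.75 / 0.6075 ≈ 211.93

x_2 = 211.93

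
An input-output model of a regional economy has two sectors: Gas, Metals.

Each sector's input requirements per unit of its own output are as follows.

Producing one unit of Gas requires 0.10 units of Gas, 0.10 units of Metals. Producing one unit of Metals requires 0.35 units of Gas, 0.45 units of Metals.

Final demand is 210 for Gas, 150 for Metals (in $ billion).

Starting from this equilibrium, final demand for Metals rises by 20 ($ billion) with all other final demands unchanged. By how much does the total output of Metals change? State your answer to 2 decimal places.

I − A =
  [   0.90    -0.35]
  [  -0.10     0.55]
det(I−A) = (0.90)(0.55) − (-0.35)(-0.10) = 0.4600
adj(I−A) = [[0.55, 0.35], [0.10, 0.90]]
(I − A)⁻¹ = adj(I−A) / det(I−A) ≈
  [   1.1957     0.7609]
  [   0.2174     1.9565]
Δx = (I − A)⁻¹ Δd with Δd having +20 in the Metals component and 0 elsewhere.
So Δx_M = L_MM · (+20), where L_MM = adj(I−A)_MM / det(I−A) = 0.90 / 0.4600.
Δx_M = 0.90 × (+20) / 0.4600 = 18.00 / 0.4600 ≈ 39.13.

Δx_M = 39.13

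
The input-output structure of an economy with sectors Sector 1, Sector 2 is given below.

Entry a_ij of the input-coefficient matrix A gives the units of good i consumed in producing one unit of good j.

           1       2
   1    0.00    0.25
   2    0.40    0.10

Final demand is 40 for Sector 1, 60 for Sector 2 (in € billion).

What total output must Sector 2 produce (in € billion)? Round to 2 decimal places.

I − A =
  [   1.00    -0.25]
  [  -0.40     0.90]
det(I−A) = (1.00)(0.90) − (-0.25)(-0.40) = 0.8000
adj(I−A) = [[0.90, 0.25], [0.40, 1.00]]
(I − A)⁻¹ = adj(I−A) / det(I−A) ≈
  [   1.1250     0.3125]
  [   0.5000     1.2500]
x = (I − A)⁻¹ d = adj(I−A)·d / det(I−A), with det(I−A) = 0.8000:
  x_1 = (0.90·40 + 0.25·60) / 0.8000 = 51.00 / 0.8000 = 63.75
  x_2 = (0.40·40 + 1.00·60) / 0.8000 = 76.00 / 0.8000 = 95.00

x_2 = 95.00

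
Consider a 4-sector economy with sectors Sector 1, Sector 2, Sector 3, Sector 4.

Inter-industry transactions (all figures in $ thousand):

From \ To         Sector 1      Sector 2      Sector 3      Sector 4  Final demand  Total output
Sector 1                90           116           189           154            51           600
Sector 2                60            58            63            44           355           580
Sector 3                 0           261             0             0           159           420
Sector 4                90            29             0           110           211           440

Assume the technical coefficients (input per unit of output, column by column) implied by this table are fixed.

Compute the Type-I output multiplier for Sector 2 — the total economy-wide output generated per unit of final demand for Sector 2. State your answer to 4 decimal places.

m_2 = 2.8564

Technical coefficients a_ij = z_ij / X_j:
  a_11 = 90/600 = 0.15, a_21 = 60/600 = 0.10, a_31 = 0/600 = 0.00, a_41 = 90/600 = 0.15
  a_12 = 116/580 = 0.20, a_22 = 58/580 = 0.10, a_32 = 261/580 = 0.45, a_42 = 29/580 = 0.05
  a_13 = 189/420 = 0.45, a_23 = 63/420 = 0.15, a_33 = 0/420 = 0.00, a_43 = 0/420 = 0.00
  a_14 = 154/440 = 0.35, a_24 = 44/440 = 0.10, a_34 = 0/440 = 0.00, a_44 = 110/440 = 0.25
I − A =
  [   0.85    -0.20    -0.45    -0.35]
  [  -0.10     0.90    -0.15    -0.10]
  [   0.00    -0.45     1.00     0.00]
  [  -0.15    -0.05     0.00     0.75]
Compute the cofactors C_ij = (−1)^(i+j)·(3×3 minor ij) of I−A; the adjugate is their transpose:
adj(I−A) = Cᵀ =
  [ 0.619375   0.319375   0.326625   0.331625]
  [ 0.090000   0.585000   0.128250   0.120000]
  [ 0.040500   0.263250   0.502500   0.054000]
  [ 0.129875   0.102875   0.073875   0.667375]
det(I−A) = Σ_j (I−A)_1j·C_1j = (0.85)(0.619375) + (-0.20)(0.090000) + (-0.45)(0.040500) + (-0.35)(0.129875) = 0.4447875
(I − A)⁻¹ = adj(I−A) / det(I−A) ≈
  [   1.39252     0.71804     0.73434     0.74558]
  [   0.20234     1.31523     0.28834     0.26979]
  [   0.09105     0.59186     1.12975     0.12141]
  [   0.29199     0.23129     0.16609     1.50044]
The output multiplier for sector j is the column-j sum of the Leontief inverse (I − A)⁻¹ = adj(I−A) / det(I−A).
Column 2 of adj(I−A): (0.319375, 0.585000, 0.263250, 0.102875); det(I−A) = 0.4447875.
m_2 = (0.319375 + 0.585000 + 0.263250 + 0.102875) / 0.4447875 = 1.2705 / 0.4447875 ≈ 2.8564.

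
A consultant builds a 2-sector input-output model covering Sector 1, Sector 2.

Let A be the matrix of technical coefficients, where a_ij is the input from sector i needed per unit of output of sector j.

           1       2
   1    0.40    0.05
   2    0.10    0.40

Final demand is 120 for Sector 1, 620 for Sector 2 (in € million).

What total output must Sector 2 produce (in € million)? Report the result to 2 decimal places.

x_2 = 1081.69

I − A =
  [   0.60    -0.05]
  [  -0.10     0.60]
det(I−A) = (0.60)(0.60) − (-0.05)(-0.10) = 0.3550
adj(I−A) = [[0.60, 0.05], [0.10, 0.60]]
(I − A)⁻¹ = adj(I−A) / det(I−A) ≈
  [   1.6901     0.1408]
  [   0.2817     1.6901]
x = (I − A)⁻¹ d = adj(I−A)·d / det(I−A), with det(I−A) = 0.3550:
  x_1 = (0.60·120 + 0.05·620) / 0.3550 = 103.00 / 0.3550 ≈ 290.14
  x_2 = (0.10·120 + 0.60·620) / 0.3550 = 384.00 / 0.3550 ≈ 1081.69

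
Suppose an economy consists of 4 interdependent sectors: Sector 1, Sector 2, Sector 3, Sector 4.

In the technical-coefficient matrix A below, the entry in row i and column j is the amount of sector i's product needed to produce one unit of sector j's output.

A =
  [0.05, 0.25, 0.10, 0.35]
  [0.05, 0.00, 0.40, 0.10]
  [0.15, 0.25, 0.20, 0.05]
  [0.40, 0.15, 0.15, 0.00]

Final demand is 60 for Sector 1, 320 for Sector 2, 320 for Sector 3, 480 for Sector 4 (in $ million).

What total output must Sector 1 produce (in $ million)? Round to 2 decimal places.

I − A =
  [   0.95    -0.25    -0.10    -0.35]
  [  -0.05     1.00    -0.40    -0.10]
  [  -0.15    -0.25     0.80    -0.05]
  [  -0.40    -0.15    -0.15     1.00]
Compute the cofactors C_ij = (−1)^(i+j)·(3×3 minor ij) of I−A; the adjugate is their transpose:
adj(I−A) = Cᵀ =
  [ 0.673750   0.279000   0.275750   0.277500]
  [ 0.141875   0.616000   0.349875   0.128750]
  [ 0.190625   0.260000   0.770625   0.131250]
  [ 0.319375   0.243000   0.278375   0.623750]
det(I−A) = Σ_j (I−A)_1j·C_1j = (0.95)(0.673750) + (-0.25)(0.141875) + (-0.10)(0.190625) + (-0.35)(0.319375) = 0.47375
(I − A)⁻¹ = adj(I−A) / det(I−A) ≈
  [   1.4222     0.5889     0.5821     0.5858]
  [   0.2995     1.3003     0.7385     0.2718]
  [   0.4024     0.5488     1.6266     0.2770]
  [   0.6741     0.5129     0.5876     1.3166]
x = (I − A)⁻¹ d = adj(I−A)·d / det(I−A), with det(I−A) = 0.47375:
  x_1 = (0.673750·60 + 0.279000·320 + 0.275750·320 + 0.277500·480) / 0.47375 = 351.145 / 0.47375 ≈ 741.20
  x_2 = (0.141875·60 + 0.616000·320 + 0.349875·320 + 0.128750·480) / 0.47375 = 379.3925 / 0.47375 ≈ 800.83
  x_3 = (0.190625·60 + 0.260000·320 + 0.770625·320 + 0.131250·480) / 0.47375 = 404.2375 / 0.47375 ≈ 853.27
  x_4 = (0.319375·60 + 0.243000·320 + 0.278375·320 + 0.623750·480) / 0.47375 = 485.4025 / 0.47375 ≈ 1024.60

x_1 = 741.20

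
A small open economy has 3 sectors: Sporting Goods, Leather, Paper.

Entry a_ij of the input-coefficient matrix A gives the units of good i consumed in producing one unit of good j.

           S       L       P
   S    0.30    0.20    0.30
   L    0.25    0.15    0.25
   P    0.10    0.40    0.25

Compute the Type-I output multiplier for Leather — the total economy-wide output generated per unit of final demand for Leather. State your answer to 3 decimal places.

I − A =
  [   0.70    -0.20    -0.30]
  [  -0.25     0.85    -0.25]
  [  -0.10    -0.40     0.75]
Cofactors of I−A, C_ij = (−1)^(i+j)·(minor ij) (rows/columns in the sector order above):
  C_11 = (0.85)(0.75) − (-0.25)(-0.40) = 0.5375
  C_12 = −[(-0.25)(0.75) − (-0.25)(-0.10)] = 0.2125
  C_13 = (-0.25)(-0.40) − (0.85)(-0.10) = 0.1850
  C_21 = −[(-0.20)(0.75) − (-0.30)(-0.40)] = 0.2700
  C_22 = (0.70)(0.75) − (-0.30)(-0.10) = 0.4950
  C_23 = −[(0.70)(-0.40) − (-0.20)(-0.10)] = 0.3000
  C_31 = (-0.20)(-0.25) − (-0.30)(0.85) = 0.3050
  C_32 = −[(0.70)(-0.25) − (-0.30)(-0.25)] = 0.2500
  C_33 = (0.70)(0.85) − (-0.20)(-0.25) = 0.5450
det(I−A) = Σ_j (I−A)_1j·C_1j = (0.70)(0.5375) + (-0.20)(0.2125) + (-0.30)(0.1850) = 0.27825
adj(I−A) = Cᵀ =
  [ 0.5375   0.2700   0.3050]
  [ 0.2125   0.4950   0.2500]
  [ 0.1850   0.3000   0.5450]
(I − A)⁻¹ = adj(I−A) / det(I−A) ≈
  [   1.9317     0.9704     1.0961]
  [   0.7637     1.7790     0.8985]
  [   0.6649     1.0782     1.9587]
The output multiplier for sector j is the column-j sum of the Leontief inverse (I − A)⁻¹ = adj(I−A) / det(I−A).
Column L of adj(I−A): (0.2700, 0.4950, 0.3000); det(I−A) = 0.27825.
m_L = (0.2700 + 0.4950 + 0.3000) / 0.27825 = 1.065 / 0.27825 ≈ 3.827.

m_L = 3.827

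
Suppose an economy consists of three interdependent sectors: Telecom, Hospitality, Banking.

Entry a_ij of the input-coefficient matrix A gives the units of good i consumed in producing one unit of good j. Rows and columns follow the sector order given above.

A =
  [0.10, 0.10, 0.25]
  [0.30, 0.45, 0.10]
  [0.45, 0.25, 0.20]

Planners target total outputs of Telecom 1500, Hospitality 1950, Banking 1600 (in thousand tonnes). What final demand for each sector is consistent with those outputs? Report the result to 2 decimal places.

d_1 = 755.00, d_2 = 462.50, d_3 = 117.50

I − A =
  [   0.90    -0.10    -0.25]
  [  -0.30     0.55    -0.10]
  [  -0.45    -0.25     0.80]
d = (I − A) x:
  d_1 = (+0.90)·1500 + (-0.10)·1950 + (-0.25)·1600 = 755.00
  d_2 = (-0.30)·1500 + (+0.55)·1950 + (-0.10)·1600 = 462.50
  d_3 = (-0.45)·1500 + (-0.25)·1950 + (+0.80)·1600 = 117.50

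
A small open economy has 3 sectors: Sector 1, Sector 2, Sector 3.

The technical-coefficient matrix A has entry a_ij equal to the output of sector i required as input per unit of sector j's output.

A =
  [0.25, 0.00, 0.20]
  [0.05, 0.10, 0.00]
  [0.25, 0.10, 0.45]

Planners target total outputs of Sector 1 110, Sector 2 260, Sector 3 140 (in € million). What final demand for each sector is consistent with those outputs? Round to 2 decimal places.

I − A =
  [   0.75     0.00    -0.20]
  [  -0.05     0.90     0.00]
  [  -0.25    -0.10     0.55]
d = (I − A) x:
  d_1 = (+0.75)·110 + (+0.00)·260 + (-0.20)·140 = 54.50
  d_2 = (-0.05)·110 + (+0.90)·260 + (+0.00)·140 = 228.50
  d_3 = (-0.25)·110 + (-0.10)·260 + (+0.55)·140 = 23.50

d_1 = 54.50, d_2 = 228.50, d_3 = 23.50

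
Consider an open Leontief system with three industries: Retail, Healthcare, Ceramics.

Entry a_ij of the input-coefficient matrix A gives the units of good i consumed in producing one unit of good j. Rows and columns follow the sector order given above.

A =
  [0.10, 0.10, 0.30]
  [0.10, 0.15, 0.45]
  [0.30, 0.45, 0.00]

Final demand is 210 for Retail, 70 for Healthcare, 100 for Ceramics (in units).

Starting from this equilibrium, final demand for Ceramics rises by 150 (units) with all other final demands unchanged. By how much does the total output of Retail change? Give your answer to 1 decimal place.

I − A =
  [   0.90    -0.10    -0.30]
  [  -0.10     0.85    -0.45]
  [  -0.30    -0.45     1.00]
Cofactors of I−A, C_ij = (−1)^(i+j)·(minor ij) (rows/columns in the sector order above):
  C_11 = (0.85)(1.00) − (-0.45)(-0.45) = 0.6475
  C_12 = −[(-0.10)(1.00) − (-0.45)(-0.30)] = 0.2350
  C_13 = (-0.10)(-0.45) − (0.85)(-0.30) = 0.3000
  C_21 = −[(-0.10)(1.00) − (-0.30)(-0.45)] = 0.2350
  C_22 = (0.90)(1.00) − (-0.30)(-0.30) = 0.8100
  C_23 = −[(0.90)(-0.45) − (-0.10)(-0.30)] = 0.4350
  C_31 = (-0.10)(-0.45) − (-0.30)(0.85) = 0.3000
  C_32 = −[(0.90)(-0.45) − (-0.30)(-0.10)] = 0.4350
  C_33 = (0.90)(0.85) − (-0.10)(-0.10) = 0.7550
det(I−A) = Σ_j (I−A)_1j·C_1j = (0.90)(0.6475) + (-0.10)(0.2350) + (-0.30)(0.3000) = 0.46925
adj(I−A) = Cᵀ =
  [ 0.6475   0.2350   0.3000]
  [ 0.2350   0.8100   0.4350]
  [ 0.3000   0.4350   0.7550]
(I − A)⁻¹ = adj(I−A) / det(I−A) ≈
  [   1.3799     0.5008     0.6393]
  [   0.5008     1.7262     0.9270]
  [   0.6393     0.9270     1.6090]
Δx = (I − A)⁻¹ Δd with Δd having +150 in the Ceramics component and 0 elsewhere.
So Δx_1 = L_13 · (+150), where L_13 = adj(I−A)_13 / det(I−A) = 0.3000 / 0.46925.
Δx_1 = 0.3000 × (+150) / 0.46925 = 45.00 / 0.46925 ≈ 95.9.

Δx_1 = 95.9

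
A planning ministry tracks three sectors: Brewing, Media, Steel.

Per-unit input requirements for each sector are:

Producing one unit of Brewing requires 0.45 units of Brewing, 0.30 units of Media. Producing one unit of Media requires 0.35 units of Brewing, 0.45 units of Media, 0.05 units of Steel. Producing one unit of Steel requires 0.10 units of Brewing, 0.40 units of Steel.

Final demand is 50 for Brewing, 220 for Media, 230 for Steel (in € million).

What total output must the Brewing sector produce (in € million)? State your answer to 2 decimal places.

x_1 = 653.42

I − A =
  [   0.55    -0.35    -0.10]
  [  -0.30     0.55     0.00]
  [   0.00    -0.05     0.60]
Cofactors of I−A, C_ij = (−1)^(i+j)·(minor ij) (rows/columns in the sector order above):
  C_11 = (0.55)(0.60) − (0.00)(-0.05) = 0.3300
  C_12 = −[(-0.30)(0.60) − (0.00)(0.00)] = 0.1800
  C_13 = (-0.30)(-0.05) − (0.55)(0.00) = 0.0150
  C_21 = −[(-0.35)(0.60) − (-0.10)(-0.05)] = 0.2150
  C_22 = (0.55)(0.60) − (-0.10)(0.00) = 0.3300
  C_23 = −[(0.55)(-0.05) − (-0.35)(0.00)] = 0.0275
  C_31 = (-0.35)(0.00) − (-0.10)(0.55) = 0.0550
  C_32 = −[(0.55)(0.00) − (-0.10)(-0.30)] = 0.0300
  C_33 = (0.55)(0.55) − (-0.35)(-0.30) = 0.1975
det(I−A) = Σ_j (I−A)_1j·C_1j = (0.55)(0.3300) + (-0.35)(0.1800) + (-0.10)(0.0150) = 0.1170
adj(I−A) = Cᵀ =
  [ 0.3300   0.2150   0.0550]
  [ 0.1800   0.3300   0.0300]
  [ 0.0150   0.0275   0.1975]
(I − A)⁻¹ = adj(I−A) / det(I−A) ≈
  [   2.8205     1.8376     0.4701]
  [   1.5385     2.8205     0.2564]
  [   0.1282     0.2350     1.6880]
x = (I − A)⁻¹ d = adj(I−A)·d / det(I−A), with det(I−A) = 0.1170:
  x_1 = (0.3300·50 + 0.2150·220 + 0.0550·230) / 0.1170 = 76.45 / 0.1170 ≈ 653.42
  x_2 = (0.1800·50 + 0.3300·220 + 0.0300·230) / 0.1170 = 88.50 / 0.1170 ≈ 756.41
  x_3 = (0.0150·50 + 0.0275·220 + 0.1975·230) / 0.1170 = 52.225 / 0.1170 ≈ 446.37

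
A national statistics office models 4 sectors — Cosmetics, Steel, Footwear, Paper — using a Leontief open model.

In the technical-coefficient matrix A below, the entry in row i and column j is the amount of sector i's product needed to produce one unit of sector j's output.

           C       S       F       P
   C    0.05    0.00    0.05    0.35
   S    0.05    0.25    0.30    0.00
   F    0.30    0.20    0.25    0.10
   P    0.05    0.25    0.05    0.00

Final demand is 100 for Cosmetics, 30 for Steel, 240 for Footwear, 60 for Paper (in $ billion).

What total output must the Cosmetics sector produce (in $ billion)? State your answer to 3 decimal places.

x_C = 187.550

I − A =
  [   0.95     0.00    -0.05    -0.35]
  [  -0.05     0.75    -0.30     0.00]
  [  -0.30    -0.20     0.75    -0.10]
  [  -0.05    -0.25    -0.05     1.00]
Compute the cofactors C_ij = (−1)^(i+j)·(3×3 minor ij) of I−A; the adjugate is their transpose:
adj(I−A) = Cᵀ =
  [ 0.491250   0.080375   0.076875   0.179625]
  [ 0.128750   0.674125   0.283125   0.073375]
  [ 0.240000   0.236500   0.695000   0.153500]
  [ 0.068750   0.184375   0.109375   0.465625]
det(I−A) = Σ_j (I−A)_1j·C_1j = (0.95)(0.491250) + (0.00)(0.128750) + (-0.05)(0.240000) + (-0.35)(0.068750) = 0.430625
(I − A)⁻¹ = adj(I−A) / det(I−A) ≈
  [   1.1408     0.1866     0.1785     0.4171]
  [   0.2990     1.5655     0.6575     0.1704]
  [   0.5573     0.5492     1.6139     0.3565]
  [   0.1597     0.4282     0.2540     1.0813]
x = (I − A)⁻¹ d = adj(I−A)·d / det(I−A), with det(I−A) = 0.430625:
  x_C = (0.491250·100 + 0.080375·30 + 0.076875·240 + 0.179625·60) / 0.430625 = 80.76375 / 0.430625 ≈ 187.550
  x_S = (0.128750·100 + 0.674125·30 + 0.283125·240 + 0.073375·60) / 0.430625 = 105.45125 / 0.430625 ≈ 244.880
  x_F = (0.240000·100 + 0.236500·30 + 0.695000·240 + 0.153500·60) / 0.430625 = 207.105 / 0.430625 ≈ 480.940
  x_P = (0.068750·100 + 0.184375·30 + 0.109375·240 + 0.465625·60) / 0.430625 = 66.59375 / 0.430625 ≈ 154.644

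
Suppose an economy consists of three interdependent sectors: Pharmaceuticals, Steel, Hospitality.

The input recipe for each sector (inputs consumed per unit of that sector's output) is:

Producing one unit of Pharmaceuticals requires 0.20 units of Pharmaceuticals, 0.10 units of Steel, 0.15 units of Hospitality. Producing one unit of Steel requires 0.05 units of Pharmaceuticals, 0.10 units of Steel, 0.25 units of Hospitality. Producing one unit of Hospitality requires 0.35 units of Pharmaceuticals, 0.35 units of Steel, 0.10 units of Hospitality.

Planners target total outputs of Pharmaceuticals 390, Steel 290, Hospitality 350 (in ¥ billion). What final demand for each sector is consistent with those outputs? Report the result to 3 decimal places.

I − A =
  [   0.80    -0.05    -0.35]
  [  -0.10     0.90    -0.35]
  [  -0.15    -0.25     0.90]
d = (I − A) x:
  d_1 = (+0.80)·390 + (-0.05)·290 + (-0.35)·350 = 175.000
  d_2 = (-0.10)·390 + (+0.90)·290 + (-0.35)·350 = 99.500
  d_3 = (-0.15)·390 + (-0.25)·290 + (+0.90)·350 = 184.000

d_1 = 175.000, d_2 = 99.500, d_3 = 184.000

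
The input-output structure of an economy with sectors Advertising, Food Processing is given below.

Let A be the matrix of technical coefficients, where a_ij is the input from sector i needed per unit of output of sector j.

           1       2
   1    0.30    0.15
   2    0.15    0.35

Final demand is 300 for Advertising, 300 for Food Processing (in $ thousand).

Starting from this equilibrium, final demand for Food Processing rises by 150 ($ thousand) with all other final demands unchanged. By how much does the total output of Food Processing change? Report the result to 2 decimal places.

I − A =
  [   0.70    -0.15]
  [  -0.15     0.65]
det(I−A) = (0.70)(0.65) − (-0.15)(-0.15) = 0.4325
adj(I−A) = [[0.65, 0.15], [0.15, 0.70]]
(I − A)⁻¹ = adj(I−A) / det(I−A) ≈
  [   1.5029     0.3468]
  [   0.3468     1.6185]
Δx = (I − A)⁻¹ Δd with Δd having +150 in the Food Processing component and 0 elsewhere.
So Δx_2 = L_22 · (+150), where L_22 = adj(I−A)_22 / det(I−A) = 0.70 / 0.4325.
Δx_2 = 0.70 × (+150) / 0.4325 = 105.00 / 0.4325 ≈ 242.77.

Δx_2 = 242.77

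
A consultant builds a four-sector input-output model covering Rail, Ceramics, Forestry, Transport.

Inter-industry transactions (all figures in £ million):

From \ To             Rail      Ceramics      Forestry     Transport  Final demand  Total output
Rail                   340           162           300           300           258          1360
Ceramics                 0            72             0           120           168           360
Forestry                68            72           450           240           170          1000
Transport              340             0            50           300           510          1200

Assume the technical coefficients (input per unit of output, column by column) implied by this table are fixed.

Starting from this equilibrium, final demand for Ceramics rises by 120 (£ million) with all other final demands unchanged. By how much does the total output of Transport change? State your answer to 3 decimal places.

Technical coefficients a_ij = z_ij / X_j:
  a_11 = 340/1360 = 0.25, a_21 = 0/1360 = 0.00, a_31 = 68/1360 = 0.05, a_41 = 340/1360 = 0.25
  a_12 = 162/360 = 0.45, a_22 = 72/360 = 0.20, a_32 = 72/360 = 0.20, a_42 = 0/360 = 0.00
  a_13 = 300/1000 = 0.30, a_23 = 0/1000 = 0.00, a_33 = 450/1000 = 0.45, a_43 = 50/1000 = 0.05
  a_14 = 300/1200 = 0.25, a_24 = 120/1200 = 0.10, a_34 = 240/1200 = 0.20, a_44 = 300/1200 = 0.25
I − A =
  [   0.75    -0.45    -0.30    -0.25]
  [   0.00     0.80     0.00    -0.10]
  [  -0.05    -0.20     0.55    -0.20]
  [  -0.25     0.00    -0.05     0.75]
Compute the cofactors C_ij = (−1)^(i+j)·(3×3 minor ij) of I−A; the adjugate is their transpose:
adj(I−A) = Cᵀ =
  [ 0.321000   0.228625   0.192250   0.188750]
  [ 0.014000   0.240625   0.011250   0.039750]
  [ 0.075000   0.139375   0.388750   0.147250]
  [ 0.112000   0.085500   0.090000   0.318000]
det(I−A) = Σ_j (I−A)_1j·C_1j = (0.75)(0.321000) + (-0.45)(0.014000) + (-0.30)(0.075000) + (-0.25)(0.112000) = 0.18395
(I − A)⁻¹ = adj(I−A) / det(I−A) ≈
  [   1.7450     1.2429     1.0451     1.0261]
  [   0.0761     1.3081     0.0612     0.2161]
  [   0.4077     0.7577     2.1133     0.8005]
  [   0.6089     0.4648     0.4893     1.7287]
Δx = (I − A)⁻¹ Δd with Δd having +120 in the Ceramics component and 0 elsewhere.
So Δx_4 = L_42 · (+120), where L_42 = adj(I−A)_42 / det(I−A) = 0.085500 / 0.18395.
Δx_4 = 0.085500 × (+120) / 0.18395 = 10.26 / 0.18395 ≈ 55.776.

Δx_4 = 55.776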